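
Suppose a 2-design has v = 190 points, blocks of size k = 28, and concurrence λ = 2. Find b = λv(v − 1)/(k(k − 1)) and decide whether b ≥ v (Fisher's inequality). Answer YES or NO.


r = λ(v − 1)/(k − 1) = 2·189/27 = 14.
b = vr/k = 190·14/28 = 95.
Fisher's inequality: b ≥ v ⇔ 95 ≥ 190? NO.

NO


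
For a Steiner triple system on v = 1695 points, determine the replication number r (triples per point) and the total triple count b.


An STS(v) is a 2-(v, 3, 1) BIBD: block size k = 3, λ = 1.
Replication: r(k − 1) = λ(v − 1) ⇒ r·2 = 1695 − 1 = 1694 ⇒ r = 847.
Block count: bk = vr ⇒ b·3 = 1695·847 = 1435665 ⇒ b = 478555.

r = 847, b = 478555.


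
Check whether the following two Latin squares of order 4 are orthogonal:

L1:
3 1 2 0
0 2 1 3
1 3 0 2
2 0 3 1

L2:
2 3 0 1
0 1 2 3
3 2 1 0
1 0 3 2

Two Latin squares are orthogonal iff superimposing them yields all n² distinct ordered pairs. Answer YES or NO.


Form the n² = 16 superimposed pairs (L1[i][j], L2[i][j]), row by row (rows and columns indexed from 0):
row 0: (3,2) (1,3) (2,0) (0,1)
row 1: (0,0) (2,1) (1,2) (3,3)
row 2: (1,3) (3,2) (0,1) (2,0)
row 3: (2,1) (0,0) (3,3) (1,2)
Orthogonality requires all 16 pairs distinct.
But the pair (1,3) repeats: cell (0,1) has L1 = 1, L2 = 3, and cell (2,0) has L1 = 1, L2 = 3.
A repeated pair means some other pair never occurs (only 8 distinct pairs out of 16), so the squares are not orthogonal.
Conclusion: NO.

NO


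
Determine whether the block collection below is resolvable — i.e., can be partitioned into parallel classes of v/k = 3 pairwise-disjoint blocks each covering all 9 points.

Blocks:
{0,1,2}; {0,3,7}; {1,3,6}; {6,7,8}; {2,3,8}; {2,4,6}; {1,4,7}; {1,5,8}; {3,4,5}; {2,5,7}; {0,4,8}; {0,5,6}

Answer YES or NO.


v = 9, block size k = 3, number of blocks = 12.
For resolvability, blocks must partition into parallel classes of size v/k = 3.
Total blocks must therefore be a multiple of 3: 12 = 3·4 + 0 ⇒ divisible ✓.
Greedy packing gives 4 candidate class(es). Each should be a full parallel class (size 3, covers all 9 points).
  Class 1 (3 blocks): {0,1,2}; {6,7,8}; {3,4,5}. Points covered: [0, 1, 2, 3, 4, 5, 6, 7, 8].
  Class 2 (3 blocks): {0,3,7}; {2,4,6}; {1,5,8}. Points covered: [0, 1, 2, 3, 4, 5, 6, 7, 8].
  Class 3 (3 blocks): {1,3,6}; {2,5,7}; {0,4,8}. Points covered: [0, 1, 2, 3, 4, 5, 6, 7, 8].
  Class 4 (3 blocks): {2,3,8}; {1,4,7}; {0,5,6}. Points covered: [0, 1, 2, 3, 4, 5, 6, 7, 8].
All classes full (size 3)? YES. All classes cover every point? YES.
Resolvable? YES.

YES


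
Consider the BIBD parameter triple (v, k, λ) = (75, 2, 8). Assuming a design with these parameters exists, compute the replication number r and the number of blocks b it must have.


Any 2-(v, k, λ) BIBD satisfies two necessary conditions:
  (i)  Each point sits in r blocks, and counting incidences through any fixed point gives r(k − 1) = λ(v − 1), so r = λ(v − 1)/(k − 1).
  (ii) Total incidences bk = vr, so b = vr/k.
Step 1: r = λ(v − 1)/(k − 1) = 8·(75 − 1)/(2 − 1) = 8·74/1 = 592/1 = 592.
Step 2: b = vr/k = 75·592/2 = 44400/2 = 22200.
Check integrality: r = 592 ∈ Z ✓, b = 22200 ∈ Z ✓.
(These identities are necessary conditions: they determine r and b for any design with these parameters, but do not by themselves prove that one exists.)

r = 592, b = 22200.


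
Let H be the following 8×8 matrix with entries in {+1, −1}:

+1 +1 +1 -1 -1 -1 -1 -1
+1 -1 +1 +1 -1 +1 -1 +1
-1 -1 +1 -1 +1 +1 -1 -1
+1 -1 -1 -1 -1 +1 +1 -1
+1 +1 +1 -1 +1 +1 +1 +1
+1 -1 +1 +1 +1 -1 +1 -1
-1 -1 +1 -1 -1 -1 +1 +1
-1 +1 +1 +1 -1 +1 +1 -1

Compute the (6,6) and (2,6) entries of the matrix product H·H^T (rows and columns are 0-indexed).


Row 2 of H: [-1, -1, 1, -1, 1, 1, -1, -1].
Row 6 of H: [-1, -1, 1, -1, -1, -1, 1, 1].
(H·H^T)[6][6] = Σ_j H[6][j]·H[6][j] = (-1)² + (-1)² + (1)² + (-1)² + (-1)² + (-1)² + (1)² + (1)² = 1 + 1 + 1 + 1 + 1 + 1 + 1 + 1 = 8.
(H·H^T)[2][6] = Σ_j H[2][j]·H[6][j] = (-1)·(-1) + (-1)·(-1) + (1)·(1) + (-1)·(-1) + (1)·(-1) + (1)·(-1) + (-1)·(1) + (-1)·(1) = 1 + 1 + 1 + 1 + -1 + -1 + -1 + -1 = 0.
So rows 2 and 6 are orthogonal; the diagonal entry equals n = 8.

(6,6) entry = 8; (2,6) entry = 0.


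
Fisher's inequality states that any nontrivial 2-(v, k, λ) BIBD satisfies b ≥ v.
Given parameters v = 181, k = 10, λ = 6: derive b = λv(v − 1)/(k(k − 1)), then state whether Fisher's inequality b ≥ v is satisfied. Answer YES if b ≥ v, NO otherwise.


r = λ(v − 1)/(k − 1) = 6·180/9 = 120.
b = vr/k = 181·120/10 = 2172.
Fisher's inequality: b ≥ v ⇔ 2172 ≥ 181? YES.

YES


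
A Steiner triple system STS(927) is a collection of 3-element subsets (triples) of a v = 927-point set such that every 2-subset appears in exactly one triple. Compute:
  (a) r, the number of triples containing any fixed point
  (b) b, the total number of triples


An STS(v) is a 2-(v, 3, 1) BIBD: block size k = 3, λ = 1.
Replication: r(k − 1) = λ(v − 1) ⇒ r·2 = 927 − 1 = 926 ⇒ r = 463.
Block count: b = v(v − 1)/6 = 927·926/6 = 858402/6 = 143067.

r = 463, b = 143067.


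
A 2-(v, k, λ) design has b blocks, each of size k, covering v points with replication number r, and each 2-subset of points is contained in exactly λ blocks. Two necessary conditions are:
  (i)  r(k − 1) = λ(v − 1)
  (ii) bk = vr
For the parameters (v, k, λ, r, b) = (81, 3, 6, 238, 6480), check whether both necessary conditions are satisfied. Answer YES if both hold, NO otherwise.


Condition (i): r(k − 1) = 238·2 = 476; λ(v − 1) = 6·80 = 480. Match? NO.
Condition (ii): bk = 6480·3 = 19440; vr = 81·238 = 19278. Match? NO.
Both conditions hold? NO.

NO


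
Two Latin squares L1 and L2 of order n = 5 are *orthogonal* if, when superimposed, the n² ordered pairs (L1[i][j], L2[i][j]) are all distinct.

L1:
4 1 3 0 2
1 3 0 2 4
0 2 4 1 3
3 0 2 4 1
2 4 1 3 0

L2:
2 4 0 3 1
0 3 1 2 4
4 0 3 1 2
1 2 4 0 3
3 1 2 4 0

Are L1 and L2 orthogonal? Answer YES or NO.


Form the n² = 25 superimposed pairs (L1[i][j], L2[i][j]), row by row (rows and columns indexed from 0):
row 0: (4,2) (1,4) (3,0) (0,3) (2,1)
row 1: (1,0) (3,3) (0,1) (2,2) (4,4)
row 2: (0,4) (2,0) (4,3) (1,1) (3,2)
row 3: (3,1) (0,2) (2,4) (4,0) (1,3)
row 4: (2,3) (4,1) (1,2) (3,4) (0,0)
Orthogonality requires all 25 pairs distinct.
Check by first coordinate: for each symbol s of L1, list the L2 entries in the n cells where L1 = s; they must all differ.
  L1 = 0: L2 entries (in reading order) 3, 1, 4, 2, 0 — all 5 distinct ✓
  L1 = 1: L2 entries (in reading order) 4, 0, 1, 3, 2 — all 5 distinct ✓
  L1 = 2: L2 entries (in reading order) 1, 2, 0, 4, 3 — all 5 distinct ✓
  L1 = 3: L2 entries (in reading order) 0, 3, 2, 1, 4 — all 5 distinct ✓
  L1 = 4: L2 entries (in reading order) 2, 4, 3, 0, 1 — all 5 distinct ✓
Every symbol of L1 meets every symbol of L2 exactly once, so all 25 pairs are distinct (25 of 25).
Conclusion: YES.

YES


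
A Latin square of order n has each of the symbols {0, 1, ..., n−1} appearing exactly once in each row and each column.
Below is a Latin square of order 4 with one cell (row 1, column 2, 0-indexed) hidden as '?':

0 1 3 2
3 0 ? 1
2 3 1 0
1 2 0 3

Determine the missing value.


Row 1 contains symbols [0, 1, 3] — missing [2].
Column 2 contains symbols [0, 1, 3] — missing [2].
The missing symbol must appear in both missing sets; intersection = [2].
Therefore the hidden value is 2.

Missing value = 2.


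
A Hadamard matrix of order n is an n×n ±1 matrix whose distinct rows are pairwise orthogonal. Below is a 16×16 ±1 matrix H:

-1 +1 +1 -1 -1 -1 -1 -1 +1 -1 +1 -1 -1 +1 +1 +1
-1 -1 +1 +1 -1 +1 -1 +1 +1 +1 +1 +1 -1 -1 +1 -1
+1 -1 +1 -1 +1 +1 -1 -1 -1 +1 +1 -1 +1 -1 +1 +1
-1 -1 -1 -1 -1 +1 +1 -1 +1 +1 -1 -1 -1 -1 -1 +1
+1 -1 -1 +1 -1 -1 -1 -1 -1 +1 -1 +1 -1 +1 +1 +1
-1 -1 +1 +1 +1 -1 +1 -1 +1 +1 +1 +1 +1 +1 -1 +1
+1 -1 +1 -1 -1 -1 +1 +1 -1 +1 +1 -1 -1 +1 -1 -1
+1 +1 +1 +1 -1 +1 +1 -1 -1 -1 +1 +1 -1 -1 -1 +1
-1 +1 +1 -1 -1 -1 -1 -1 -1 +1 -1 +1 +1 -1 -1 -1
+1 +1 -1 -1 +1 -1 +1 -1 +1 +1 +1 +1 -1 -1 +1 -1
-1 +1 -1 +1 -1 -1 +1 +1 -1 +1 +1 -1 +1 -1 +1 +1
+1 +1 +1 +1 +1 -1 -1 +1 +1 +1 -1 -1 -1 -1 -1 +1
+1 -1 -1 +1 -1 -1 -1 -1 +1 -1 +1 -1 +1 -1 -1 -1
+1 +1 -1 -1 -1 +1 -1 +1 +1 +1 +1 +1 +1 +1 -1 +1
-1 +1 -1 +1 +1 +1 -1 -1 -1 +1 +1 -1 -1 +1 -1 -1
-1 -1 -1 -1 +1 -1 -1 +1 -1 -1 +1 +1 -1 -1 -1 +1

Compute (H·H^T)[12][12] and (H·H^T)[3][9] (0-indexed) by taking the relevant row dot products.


Row 3 of H: [-1, -1, -1, -1, -1, 1, 1, -1, 1, 1, -1, -1, -1, -1, -1, 1].
Row 9 of H: [1, 1, -1, -1, 1, -1, 1, -1, 1, 1, 1, 1, -1, -1, 1, -1].
Row 12 of H: [1, -1, -1, 1, -1, -1, -1, -1, 1, -1, 1, -1, 1, -1, -1, -1].
(H·H^T)[12][12] = Σ_j H[12][j]·H[12][j] = (1)² + (-1)² + (-1)² + (1)² + (-1)² + (-1)² + (-1)² + (-1)² + (1)² + (-1)² + (1)² + (-1)² + (1)² + (-1)² + (-1)² + (-1)² = 1 + 1 + 1 + 1 + 1 + 1 + 1 + 1 + 1 + 1 + 1 + 1 + 1 + 1 + 1 + 1 = 16.
(H·H^T)[3][9] = Σ_j H[3][j]·H[9][j] = (-1)·(1) + (-1)·(1) + (-1)·(-1) + (-1)·(-1) + (-1)·(1) + (1)·(-1) + (1)·(1) + (-1)·(-1) + (1)·(1) + (1)·(1) + (-1)·(1) + (-1)·(1) + (-1)·(-1) + (-1)·(-1) + (-1)·(1) + (1)·(-1) = -1 + -1 + 1 + 1 + -1 + -1 + 1 + 1 + 1 + 1 + -1 + -1 + 1 + 1 + -1 + -1 = 0.
So rows 3 and 9 are orthogonal; the diagonal entry equals n = 16.

(12,12) entry = 16; (3,9) entry = 0.


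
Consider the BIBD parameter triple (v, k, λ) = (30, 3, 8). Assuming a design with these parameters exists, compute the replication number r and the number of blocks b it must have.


Any 2-(v, k, λ) BIBD satisfies two necessary conditions:
  (i)  Each point sits in r blocks, and counting incidences through any fixed point gives r(k − 1) = λ(v − 1), so r = λ(v − 1)/(k − 1).
  (ii) Total incidences bk = vr, so b = vr/k.
Step 1: r = λ(v − 1)/(k − 1) = 8·(30 − 1)/(3 − 1) = 8·29/2 = 232/2 = 116.
Step 2: b = vr/k = 30·116/3 = 3480/3 = 1160.
Check integrality: r = 116 ∈ Z ✓, b = 1160 ∈ Z ✓.
(These identities are necessary conditions: they determine r and b for any design with these parameters, but do not by themselves prove that one exists.)

r = 116, b = 1160.


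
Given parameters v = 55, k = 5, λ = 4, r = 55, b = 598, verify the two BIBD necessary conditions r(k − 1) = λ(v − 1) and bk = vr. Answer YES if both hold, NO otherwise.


Condition (i): r(k − 1) = 55·4 = 220; λ(v − 1) = 4·54 = 216. Match? NO.
Condition (ii): bk = 598·5 = 2990; vr = 55·55 = 3025. Match? NO.
Both conditions hold? NO.

NO


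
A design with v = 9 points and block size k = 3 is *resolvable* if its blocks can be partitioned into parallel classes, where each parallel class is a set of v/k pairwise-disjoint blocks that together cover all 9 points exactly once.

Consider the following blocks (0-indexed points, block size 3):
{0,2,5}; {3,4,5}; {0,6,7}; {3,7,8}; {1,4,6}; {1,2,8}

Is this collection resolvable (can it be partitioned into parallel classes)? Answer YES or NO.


v = 9, block size k = 3, number of blocks = 6.
For resolvability, blocks must partition into parallel classes of size v/k = 3.
Total blocks must therefore be a multiple of 3: 6 = 3·2 + 0 ⇒ divisible ✓.
Greedy packing gives 2 candidate class(es). Each should be a full parallel class (size 3, covers all 9 points).
  Class 1 (3 blocks): {0,2,5}; {3,7,8}; {1,4,6}. Points covered: [0, 1, 2, 3, 4, 5, 6, 7, 8].
  Class 2 (3 blocks): {3,4,5}; {0,6,7}; {1,2,8}. Points covered: [0, 1, 2, 3, 4, 5, 6, 7, 8].
All classes full (size 3)? YES. All classes cover every point? YES.
Resolvable? YES.

YES


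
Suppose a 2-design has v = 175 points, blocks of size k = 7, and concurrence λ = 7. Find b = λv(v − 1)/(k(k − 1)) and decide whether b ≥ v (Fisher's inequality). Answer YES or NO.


b = λv(v − 1)/(k(k − 1)) = 7·175·174/(7·6) = 213150/42 = 5075.
Compare with v = 175: b ≥ v, so Fisher's inequality holds.

YES


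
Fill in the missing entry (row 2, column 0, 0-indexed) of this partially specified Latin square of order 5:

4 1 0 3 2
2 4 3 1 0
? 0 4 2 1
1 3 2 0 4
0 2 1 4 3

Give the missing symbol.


Row 2 contains symbols [0, 1, 2, 4] — missing [3].
Column 0 contains symbols [0, 1, 2, 4] — missing [3].
The missing symbol must appear in both missing sets; intersection = [3].
Therefore the hidden value is 3.

Missing value = 3.


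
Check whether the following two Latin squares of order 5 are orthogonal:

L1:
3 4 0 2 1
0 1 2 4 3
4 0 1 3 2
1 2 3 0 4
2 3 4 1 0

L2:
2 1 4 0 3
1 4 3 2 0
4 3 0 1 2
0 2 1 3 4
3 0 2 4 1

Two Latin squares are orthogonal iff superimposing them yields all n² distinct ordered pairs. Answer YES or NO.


Form the n² = 25 superimposed pairs (L1[i][j], L2[i][j]), row by row (rows and columns indexed from 0):
row 0: (3,2) (4,1) (0,4) (2,0) (1,3)
row 1: (0,1) (1,4) (2,3) (4,2) (3,0)
row 2: (4,4) (0,3) (1,0) (3,1) (2,2)
row 3: (1,0) (2,2) (3,1) (0,3) (4,4)
row 4: (2,3) (3,0) (4,2) (1,4) (0,1)
Orthogonality requires all 25 pairs distinct.
But the pair (1,0) repeats: cell (2,2) has L1 = 1, L2 = 0, and cell (3,0) has L1 = 1, L2 = 0.
A repeated pair means some other pair never occurs (only 15 distinct pairs out of 25), so the squares are not orthogonal.
Conclusion: NO.

NO


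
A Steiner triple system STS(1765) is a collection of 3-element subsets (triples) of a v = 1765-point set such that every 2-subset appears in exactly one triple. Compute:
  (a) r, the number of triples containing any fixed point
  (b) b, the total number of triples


An STS(v) is a 2-(v, 3, 1) BIBD: block size k = 3, λ = 1.
Replication: r(k − 1) = λ(v − 1) ⇒ r·2 = 1765 − 1 = 1764 ⇒ r = 882.
Block count: b = v(v − 1)/6 = 1765·1764/6 = 3113460/6 = 518910.

r = 882, b = 518910.


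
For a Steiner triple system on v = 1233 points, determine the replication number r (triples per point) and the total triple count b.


An STS(v) is a 2-(v, 3, 1) BIBD: block size k = 3, λ = 1.
Replication: r(k − 1) = λ(v − 1) ⇒ r·2 = 1233 − 1 = 1232 ⇒ r = 616.
Block count: b = v(v − 1)/6 = 1233·1232/6 = 1519056/6 = 253176.
(Check via bk = vr: 253176·3 = 759528 = 1233·616 = 759528 ✓.)

r = 616, b = 253176.


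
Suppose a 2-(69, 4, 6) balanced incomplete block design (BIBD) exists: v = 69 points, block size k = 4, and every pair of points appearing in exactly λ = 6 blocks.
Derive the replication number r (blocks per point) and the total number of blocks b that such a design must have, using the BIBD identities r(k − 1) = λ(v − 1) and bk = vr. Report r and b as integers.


Any 2-(v, k, λ) BIBD satisfies two necessary conditions:
  (i)  Each point sits in r blocks, and counting incidences through any fixed point gives r(k − 1) = λ(v − 1), so r = λ(v − 1)/(k − 1).
  (ii) Total incidences bk = vr, so b = vr/k.
Step 1: r = λ(v − 1)/(k − 1) = 6·(69 − 1)/(4 − 1) = 6·68/3 = 408/3 = 136.
Step 2: b = vr/k = 69·136/4 = 9384/4 = 2346.
Check integrality: r = 136 ∈ Z ✓, b = 2346 ∈ Z ✓.
(These identities are necessary conditions: they determine r and b for any design with these parameters, but do not by themselves prove that one exists.)

r = 136, b = 2346.


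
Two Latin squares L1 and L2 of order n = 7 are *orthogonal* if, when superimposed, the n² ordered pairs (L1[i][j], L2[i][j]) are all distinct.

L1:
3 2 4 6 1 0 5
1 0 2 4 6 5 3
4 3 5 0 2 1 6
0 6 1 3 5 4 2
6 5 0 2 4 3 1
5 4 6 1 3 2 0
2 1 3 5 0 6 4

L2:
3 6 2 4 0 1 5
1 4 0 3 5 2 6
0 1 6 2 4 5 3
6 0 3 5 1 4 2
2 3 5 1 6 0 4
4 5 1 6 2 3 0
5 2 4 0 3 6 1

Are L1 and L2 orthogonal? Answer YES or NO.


Form the n² = 49 superimposed pairs (L1[i][j], L2[i][j]), row by row (rows and columns indexed from 0):
row 0: (3,3) (2,6) (4,2) (6,4) (1,0) (0,1) (5,5)
row 1: (1,1) (0,4) (2,0) (4,3) (6,5) (5,2) (3,6)
row 2: (4,0) (3,1) (5,6) (0,2) (2,4) (1,5) (6,3)
row 3: (0,6) (6,0) (1,3) (3,5) (5,1) (4,4) (2,2)
row 4: (6,2) (5,3) (0,5) (2,1) (4,6) (3,0) (1,4)
row 5: (5,4) (4,5) (6,1) (1,6) (3,2) (2,3) (0,0)
row 6: (2,5) (1,2) (3,4) (5,0) (0,3) (6,6) (4,1)
Orthogonality requires all 49 pairs distinct.
Check by first coordinate: for each symbol s of L1, list the L2 entries in the n cells where L1 = s; they must all differ.
  L1 = 0: L2 entries (in reading order) 1, 4, 2, 6, 5, 0, 3 — all 7 distinct ✓
  L1 = 1: L2 entries (in reading order) 0, 1, 5, 3, 4, 6, 2 — all 7 distinct ✓
  L1 = 2: L2 entries (in reading order) 6, 0, 4, 2, 1, 3, 5 — all 7 distinct ✓
  L1 = 3: L2 entries (in reading order) 3, 6, 1, 5, 0, 2, 4 — all 7 distinct ✓
  L1 = 4: L2 entries (in reading order) 2, 3, 0, 4, 6, 5, 1 — all 7 distinct ✓
  L1 = 5: L2 entries (in reading order) 5, 2, 6, 1, 3, 4, 0 — all 7 distinct ✓
  L1 = 6: L2 entries (in reading order) 4, 5, 3, 0, 2, 1, 6 — all 7 distinct ✓
Every symbol of L1 meets every symbol of L2 exactly once, so all 49 pairs are distinct (49 of 49).
Conclusion: YES.

YES


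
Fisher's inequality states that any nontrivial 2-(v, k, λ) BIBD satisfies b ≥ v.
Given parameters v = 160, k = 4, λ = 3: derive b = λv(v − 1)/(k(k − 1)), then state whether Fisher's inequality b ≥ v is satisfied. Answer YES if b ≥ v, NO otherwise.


r = λ(v − 1)/(k − 1) = 3·159/3 = 159.
b = vr/k = 160·159/4 = 6360.
Fisher's inequality: b ≥ v ⇔ 6360 ≥ 160? YES.

YES


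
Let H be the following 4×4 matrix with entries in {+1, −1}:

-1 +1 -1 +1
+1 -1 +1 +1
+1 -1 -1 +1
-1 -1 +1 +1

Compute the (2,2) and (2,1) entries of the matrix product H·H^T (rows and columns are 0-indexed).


Row 1 of H: [1, -1, 1, 1].
Row 2 of H: [1, -1, -1, 1].
(H·H^T)[2][2] = Σ_j H[2][j]·H[2][j] = (1)² + (-1)² + (-1)² + (1)² = 1 + 1 + 1 + 1 = 4.
(H·H^T)[2][1] = Σ_j H[2][j]·H[1][j] = (1)·(1) + (-1)·(-1) + (-1)·(1) + (1)·(1) = 1 + 1 + -1 + 1 = 2.
Rows 2 and 1 are not orthogonal (dot product = 2 ≠ 0), so H is not a Hadamard matrix.

(2,2) entry = 4; (2,1) entry = 2.


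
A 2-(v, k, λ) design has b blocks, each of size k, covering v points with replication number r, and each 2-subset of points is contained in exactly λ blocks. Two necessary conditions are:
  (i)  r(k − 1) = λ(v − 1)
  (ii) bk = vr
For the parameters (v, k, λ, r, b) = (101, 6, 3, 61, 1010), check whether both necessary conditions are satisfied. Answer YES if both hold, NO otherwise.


Condition (i): r(k − 1) = 61·5 = 305; λ(v − 1) = 3·100 = 300. Match? NO.
Condition (ii): bk = 1010·6 = 6060; vr = 101·61 = 6161. Match? NO.
Both conditions hold? NO.

NO


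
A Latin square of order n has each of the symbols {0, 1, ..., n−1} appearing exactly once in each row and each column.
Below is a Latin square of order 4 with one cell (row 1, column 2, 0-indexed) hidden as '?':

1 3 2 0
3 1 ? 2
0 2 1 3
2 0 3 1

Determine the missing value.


Row 1 contains symbols [1, 2, 3] — missing [0].
Column 2 contains symbols [1, 2, 3] — missing [0].
The missing symbol must appear in both missing sets; intersection = [0].
Therefore the hidden value is 0.

Missing value = 0.


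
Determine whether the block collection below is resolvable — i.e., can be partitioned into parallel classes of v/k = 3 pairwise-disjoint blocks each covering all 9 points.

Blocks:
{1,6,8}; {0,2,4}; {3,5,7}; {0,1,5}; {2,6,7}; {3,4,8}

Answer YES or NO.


v = 9, block size k = 3, number of blocks = 6.
For resolvability, blocks must partition into parallel classes of size v/k = 3.
Total blocks must therefore be a multiple of 3: 6 = 3·2 + 0 ⇒ divisible ✓.
Greedy packing gives 2 candidate class(es). Each should be a full parallel class (size 3, covers all 9 points).
  Class 1 (3 blocks): {1,6,8}; {0,2,4}; {3,5,7}. Points covered: [0, 1, 2, 3, 4, 5, 6, 7, 8].
  Class 2 (3 blocks): {0,1,5}; {2,6,7}; {3,4,8}. Points covered: [0, 1, 2, 3, 4, 5, 6, 7, 8].
All classes full (size 3)? YES. All classes cover every point? YES.
Resolvable? YES.

YES


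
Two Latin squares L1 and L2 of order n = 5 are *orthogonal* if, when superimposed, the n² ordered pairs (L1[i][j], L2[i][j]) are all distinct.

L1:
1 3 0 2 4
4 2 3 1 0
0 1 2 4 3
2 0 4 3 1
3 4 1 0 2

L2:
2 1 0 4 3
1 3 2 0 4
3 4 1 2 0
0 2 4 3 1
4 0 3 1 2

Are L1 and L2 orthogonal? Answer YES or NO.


Form the n² = 25 superimposed pairs (L1[i][j], L2[i][j]), row by row (rows and columns indexed from 0):
row 0: (1,2) (3,1) (0,0) (2,4) (4,3)
row 1: (4,1) (2,3) (3,2) (1,0) (0,4)
row 2: (0,3) (1,4) (2,1) (4,2) (3,0)
row 3: (2,0) (0,2) (4,4) (3,3) (1,1)
row 4: (3,4) (4,0) (1,3) (0,1) (2,2)
Orthogonality requires all 25 pairs distinct.
Check by first coordinate: for each symbol s of L1, list the L2 entries in the n cells where L1 = s; they must all differ.
  L1 = 0: L2 entries (in reading order) 0, 4, 3, 2, 1 — all 5 distinct ✓
  L1 = 1: L2 entries (in reading order) 2, 0, 4, 1, 3 — all 5 distinct ✓
  L1 = 2: L2 entries (in reading order) 4, 3, 1, 0, 2 — all 5 distinct ✓
  L1 = 3: L2 entries (in reading order) 1, 2, 0, 3, 4 — all 5 distinct ✓
  L1 = 4: L2 entries (in reading order) 3, 1, 2, 4, 0 — all 5 distinct ✓
Every symbol of L1 meets every symbol of L2 exactly once, so all 25 pairs are distinct (25 of 25).
Conclusion: YES.

YES


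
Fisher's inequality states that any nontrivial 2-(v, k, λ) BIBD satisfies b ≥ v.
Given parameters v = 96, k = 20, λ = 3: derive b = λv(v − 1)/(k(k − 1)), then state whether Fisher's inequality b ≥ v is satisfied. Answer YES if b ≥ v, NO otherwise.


b = λv(v − 1)/(k(k − 1)) = 3·96·95/(20·19) = 27360/380 = 72.
Compare with v = 96: b < v, so Fisher's inequality fails.

NO


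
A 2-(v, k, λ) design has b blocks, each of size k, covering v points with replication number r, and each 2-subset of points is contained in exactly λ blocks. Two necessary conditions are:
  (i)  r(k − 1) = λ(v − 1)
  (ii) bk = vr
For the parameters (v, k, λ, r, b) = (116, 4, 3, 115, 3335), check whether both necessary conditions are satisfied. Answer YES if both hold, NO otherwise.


Condition (i): r(k − 1) = 115·3 = 345; λ(v − 1) = 3·115 = 345. Match? YES.
Condition (ii): bk = 3335·4 = 13340; vr = 116·115 = 13340. Match? YES.
Both conditions hold? YES.

YES


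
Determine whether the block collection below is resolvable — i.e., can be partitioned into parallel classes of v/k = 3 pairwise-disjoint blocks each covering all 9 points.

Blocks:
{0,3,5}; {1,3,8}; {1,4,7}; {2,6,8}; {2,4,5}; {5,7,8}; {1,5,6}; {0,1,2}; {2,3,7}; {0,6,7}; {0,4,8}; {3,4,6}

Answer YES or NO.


v = 9, block size k = 3, number of blocks = 12.
For resolvability, blocks must partition into parallel classes of size v/k = 3.
Total blocks must therefore be a multiple of 3: 12 = 3·4 + 0 ⇒ divisible ✓.
Greedy packing gives 4 candidate class(es). Each should be a full parallel class (size 3, covers all 9 points).
  Class 1 (3 blocks): {0,3,5}; {1,4,7}; {2,6,8}. Points covered: [0, 1, 2, 3, 4, 5, 6, 7, 8].
  Class 2 (3 blocks): {1,3,8}; {2,4,5}; {0,6,7}. Points covered: [0, 1, 2, 3, 4, 5, 6, 7, 8].
  Class 3 (3 blocks): {5,7,8}; {0,1,2}; {3,4,6}. Points covered: [0, 1, 2, 3, 4, 5, 6, 7, 8].
  Class 4 (3 blocks): {1,5,6}; {2,3,7}; {0,4,8}. Points covered: [0, 1, 2, 3, 4, 5, 6, 7, 8].
All classes full (size 3)? YES. All classes cover every point? YES.
Resolvable? YES.

YES


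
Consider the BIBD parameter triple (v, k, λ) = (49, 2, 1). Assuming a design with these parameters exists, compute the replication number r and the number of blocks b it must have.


Any 2-(v, k, λ) BIBD satisfies two necessary conditions:
  (i)  Each point sits in r blocks, and counting incidences through any fixed point gives r(k − 1) = λ(v − 1), so r = λ(v − 1)/(k − 1).
  (ii) Total incidences bk = vr, so b = vr/k.
Step 1: r = λ(v − 1)/(k − 1) = 1·(49 − 1)/(2 − 1) = 1·48/1 = 48/1 = 48.
Step 2: b = vr/k = 49·48/2 = 2352/2 = 1176.
Check integrality: r = 48 ∈ Z ✓, b = 1176 ∈ Z ✓.
(These identities are necessary conditions: they determine r and b for any design with these parameters, but do not by themselves prove that one exists.)

r = 48, b = 1176.


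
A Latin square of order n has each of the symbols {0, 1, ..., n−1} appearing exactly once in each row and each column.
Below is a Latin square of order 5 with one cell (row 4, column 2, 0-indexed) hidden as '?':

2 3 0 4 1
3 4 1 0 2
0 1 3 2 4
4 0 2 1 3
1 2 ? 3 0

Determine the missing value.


Row 4 contains symbols [0, 1, 2, 3] — missing [4].
Column 2 contains symbols [0, 1, 2, 3] — missing [4].
The missing symbol must appear in both missing sets; intersection = [4].
Therefore the hidden value is 4.

Missing value = 4.


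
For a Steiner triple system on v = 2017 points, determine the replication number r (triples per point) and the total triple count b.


An STS(v) is a 2-(v, 3, 1) BIBD: block size k = 3, λ = 1.
Replication: r(k − 1) = λ(v − 1) ⇒ r·2 = 2017 − 1 = 2016 ⇒ r = 1008.
Block count: bk = vr ⇒ b·3 = 2017·1008 = 2033136 ⇒ b = 677712.

r = 1008, b = 677712.


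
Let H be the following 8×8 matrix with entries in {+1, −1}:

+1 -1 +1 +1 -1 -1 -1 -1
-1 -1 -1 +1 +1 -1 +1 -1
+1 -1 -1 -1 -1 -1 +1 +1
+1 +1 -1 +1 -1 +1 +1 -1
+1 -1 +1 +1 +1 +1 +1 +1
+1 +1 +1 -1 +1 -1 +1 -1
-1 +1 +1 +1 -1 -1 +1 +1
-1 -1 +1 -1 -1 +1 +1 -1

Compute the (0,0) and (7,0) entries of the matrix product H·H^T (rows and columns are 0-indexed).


Row 0 of H: [1, -1, 1, 1, -1, -1, -1, -1].
Row 7 of H: [-1, -1, 1, -1, -1, 1, 1, -1].
(H·H^T)[0][0] = Σ_j H[0][j]·H[0][j] = (1)² + (-1)² + (1)² + (1)² + (-1)² + (-1)² + (-1)² + (-1)² = 1 + 1 + 1 + 1 + 1 + 1 + 1 + 1 = 8.
(H·H^T)[7][0] = Σ_j H[7][j]·H[0][j] = (-1)·(1) + (-1)·(-1) + (1)·(1) + (-1)·(1) + (-1)·(-1) + (1)·(-1) + (1)·(-1) + (-1)·(-1) = -1 + 1 + 1 + -1 + 1 + -1 + -1 + 1 = 0.
So rows 7 and 0 are orthogonal; the diagonal entry equals n = 8.

(0,0) entry = 8; (7,0) entry = 0.


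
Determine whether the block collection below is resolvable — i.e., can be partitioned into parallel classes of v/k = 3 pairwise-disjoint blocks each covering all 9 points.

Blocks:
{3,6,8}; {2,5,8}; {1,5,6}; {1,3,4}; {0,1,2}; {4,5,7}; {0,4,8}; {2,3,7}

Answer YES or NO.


v = 9, block size k = 3, number of blocks = 8.
For resolvability, blocks must partition into parallel classes of size v/k = 3.
Total blocks must therefore be a multiple of 3: 8 = 3·2 + 2 ⇒ not divisible ✗.
Resolvable? NO.

NO


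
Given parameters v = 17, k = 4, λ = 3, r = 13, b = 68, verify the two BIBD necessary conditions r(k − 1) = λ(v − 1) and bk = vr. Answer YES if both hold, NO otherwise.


Condition (i): r(k − 1) = 13·3 = 39; λ(v − 1) = 3·16 = 48. Match? NO.
Condition (ii): bk = 68·4 = 272; vr = 17·13 = 221. Match? NO.
Both conditions hold? NO.

NO


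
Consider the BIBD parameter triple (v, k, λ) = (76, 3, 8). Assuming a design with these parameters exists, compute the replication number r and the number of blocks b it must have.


Any 2-(v, k, λ) BIBD satisfies two necessary conditions:
  (i)  Each point sits in r blocks, and counting incidences through any fixed point gives r(k − 1) = λ(v − 1), so r = λ(v − 1)/(k − 1).
  (ii) Total incidences bk = vr, so b = vr/k.
Step 1: r = λ(v − 1)/(k − 1) = 8·(76 − 1)/(3 − 1) = 8·75/2 = 600/2 = 300.
Step 2: b = vr/k = 76·300/3 = 22800/3 = 7600.
Check integrality: r = 300 ∈ Z ✓, b = 7600 ∈ Z ✓.
(These identities are necessary conditions: they determine r and b for any design with these parameters, but do not by themselves prove that one exists.)

r = 300, b = 7600.


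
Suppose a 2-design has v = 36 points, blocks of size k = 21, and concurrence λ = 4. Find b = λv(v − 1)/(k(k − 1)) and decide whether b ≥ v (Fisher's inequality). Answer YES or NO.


r = λ(v − 1)/(k − 1) = 4·35/20 = 7.
b = vr/k = 36·7/21 = 12.
Fisher's inequality: b ≥ v ⇔ 12 ≥ 36? NO.

NO


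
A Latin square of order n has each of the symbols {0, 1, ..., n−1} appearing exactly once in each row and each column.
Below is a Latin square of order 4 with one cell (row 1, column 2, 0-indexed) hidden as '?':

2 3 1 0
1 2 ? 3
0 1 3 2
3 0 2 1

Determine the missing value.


Row 1 contains symbols [1, 2, 3] — missing [0].
Column 2 contains symbols [1, 2, 3] — missing [0].
The missing symbol must appear in both missing sets; intersection = [0].
Therefore the hidden value is 0.

Missing value = 0.


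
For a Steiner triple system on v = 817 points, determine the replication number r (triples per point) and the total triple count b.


An STS(v) is a 2-(v, 3, 1) BIBD: block size k = 3, λ = 1.
Replication: r(k − 1) = λ(v − 1) ⇒ r·2 = 817 − 1 = 816 ⇒ r = 408.
Block count: bk = vr ⇒ b·3 = 817·408 = 333336 ⇒ b = 111112.
(Check via b = v(v − 1)/6 = 817·816/6 = 666672/6 = 111112.)

r = 408, b = 111112.


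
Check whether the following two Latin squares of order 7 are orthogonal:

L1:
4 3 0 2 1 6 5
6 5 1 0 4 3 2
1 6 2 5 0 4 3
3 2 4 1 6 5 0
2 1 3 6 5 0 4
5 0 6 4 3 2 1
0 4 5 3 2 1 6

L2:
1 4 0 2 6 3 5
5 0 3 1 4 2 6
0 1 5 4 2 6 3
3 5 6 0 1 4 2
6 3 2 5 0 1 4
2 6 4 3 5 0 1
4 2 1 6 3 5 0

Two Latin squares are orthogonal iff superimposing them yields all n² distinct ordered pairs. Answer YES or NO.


Form the n² = 49 superimposed pairs (L1[i][j], L2[i][j]), row by row (rows and columns indexed from 0):
row 0: (4,1) (3,4) (0,0) (2,2) (1,6) (6,3) (5,5)
row 1: (6,5) (5,0) (1,3) (0,1) (4,4) (3,2) (2,6)
row 2: (1,0) (6,1) (2,5) (5,4) (0,2) (4,6) (3,3)
row 3: (3,3) (2,5) (4,6) (1,0) (6,1) (5,4) (0,2)
row 4: (2,6) (1,3) (3,2) (6,5) (5,0) (0,1) (4,4)
row 5: (5,2) (0,6) (6,4) (4,3) (3,5) (2,0) (1,1)
row 6: (0,4) (4,2) (5,1) (3,6) (2,3) (1,5) (6,0)
Orthogonality requires all 49 pairs distinct.
But the pair (3,3) repeats: cell (2,6) has L1 = 3, L2 = 3, and cell (3,0) has L1 = 3, L2 = 3.
A repeated pair means some other pair never occurs (only 35 distinct pairs out of 49), so the squares are not orthogonal.
Conclusion: NO.

NO


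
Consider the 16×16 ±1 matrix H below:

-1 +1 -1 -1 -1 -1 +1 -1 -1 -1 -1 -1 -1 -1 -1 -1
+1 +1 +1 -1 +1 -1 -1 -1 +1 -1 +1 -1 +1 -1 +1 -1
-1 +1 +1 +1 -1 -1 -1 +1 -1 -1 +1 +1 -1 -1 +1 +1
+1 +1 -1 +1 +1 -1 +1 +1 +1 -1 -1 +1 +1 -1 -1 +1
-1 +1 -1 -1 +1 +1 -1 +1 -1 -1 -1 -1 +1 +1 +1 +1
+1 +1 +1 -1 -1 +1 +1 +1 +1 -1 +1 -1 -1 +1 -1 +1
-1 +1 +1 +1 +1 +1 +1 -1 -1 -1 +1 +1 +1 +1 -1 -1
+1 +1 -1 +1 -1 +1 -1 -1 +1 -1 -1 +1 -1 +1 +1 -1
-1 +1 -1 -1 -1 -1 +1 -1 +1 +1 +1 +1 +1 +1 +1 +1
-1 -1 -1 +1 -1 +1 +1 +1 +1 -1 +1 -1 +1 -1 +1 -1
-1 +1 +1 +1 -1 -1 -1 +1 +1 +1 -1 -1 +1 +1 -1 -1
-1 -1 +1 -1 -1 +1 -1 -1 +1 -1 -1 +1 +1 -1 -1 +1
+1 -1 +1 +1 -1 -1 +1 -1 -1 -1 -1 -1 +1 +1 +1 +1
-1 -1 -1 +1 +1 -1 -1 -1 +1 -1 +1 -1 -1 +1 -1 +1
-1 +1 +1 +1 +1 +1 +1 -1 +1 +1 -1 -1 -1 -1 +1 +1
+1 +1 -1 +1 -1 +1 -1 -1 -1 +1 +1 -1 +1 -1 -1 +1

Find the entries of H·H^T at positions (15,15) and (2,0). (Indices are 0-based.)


Row 0 of H: [-1, 1, -1, -1, -1, -1, 1, -1, -1, -1, -1, -1, -1, -1, -1, -1].
Row 2 of H: [-1, 1, 1, 1, -1, -1, -1, 1, -1, -1, 1, 1, -1, -1, 1, 1].
Row 15 of H: [1, 1, -1, 1, -1, 1, -1, -1, -1, 1, 1, -1, 1, -1, -1, 1].
(H·H^T)[15][15] = Σ_j H[15][j]·H[15][j] = (1)² + (1)² + (-1)² + (1)² + (-1)² + (1)² + (-1)² + (-1)² + (-1)² + (1)² + (1)² + (-1)² + (1)² + (-1)² + (-1)² + (1)² = 1 + 1 + 1 + 1 + 1 + 1 + 1 + 1 + 1 + 1 + 1 + 1 + 1 + 1 + 1 + 1 = 16.
(H·H^T)[2][0] = Σ_j H[2][j]·H[0][j] = (-1)·(-1) + (1)·(1) + (1)·(-1) + (1)·(-1) + (-1)·(-1) + (-1)·(-1) + (-1)·(1) + (1)·(-1) + (-1)·(-1) + (-1)·(-1) + (1)·(-1) + (1)·(-1) + (-1)·(-1) + (-1)·(-1) + (1)·(-1) + (1)·(-1) = 1 + 1 + -1 + -1 + 1 + 1 + -1 + -1 + 1 + 1 + -1 + -1 + 1 + 1 + -1 + -1 = 0.
So rows 2 and 0 are orthogonal; the diagonal entry equals n = 16.

(15,15) entry = 16; (2,0) entry = 0.


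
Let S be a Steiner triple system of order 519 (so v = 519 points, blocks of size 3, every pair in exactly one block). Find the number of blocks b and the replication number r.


An STS(v) is a 2-(v, 3, 1) BIBD: block size k = 3, λ = 1.
Replication: r(k − 1) = λ(v − 1) ⇒ r·2 = 519 − 1 = 518 ⇒ r = 259.
Block count: bk = vr ⇒ b·3 = 519·259 = 134421 ⇒ b = 44807.

r = 259, b = 44807.


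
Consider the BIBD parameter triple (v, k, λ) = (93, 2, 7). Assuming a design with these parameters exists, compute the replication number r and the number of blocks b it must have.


Any 2-(v, k, λ) BIBD satisfies two necessary conditions:
  (i)  Each point sits in r blocks, and counting incidences through any fixed point gives r(k − 1) = λ(v − 1), so r = λ(v − 1)/(k − 1).
  (ii) Total incidences bk = vr, so b = vr/k.
Step 1: r = λ(v − 1)/(k − 1) = 7·(93 − 1)/(2 − 1) = 7·92/1 = 644/1 = 644.
Step 2: b = vr/k = 93·644/2 = 59892/2 = 29946.
Check integrality: r = 644 ∈ Z ✓, b = 29946 ∈ Z ✓.
(These identities are necessary conditions: they determine r and b for any design with these parameters, but do not by themselves prove that one exists.)

r = 644, b = 29946.


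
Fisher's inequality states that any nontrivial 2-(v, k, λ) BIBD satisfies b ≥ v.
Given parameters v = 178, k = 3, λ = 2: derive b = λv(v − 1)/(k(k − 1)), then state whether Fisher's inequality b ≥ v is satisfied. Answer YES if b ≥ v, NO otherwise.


b = λv(v − 1)/(k(k − 1)) = 2·178·177/(3·2) = 63012/6 = 10502.
Compare with v = 178: b ≥ v, so Fisher's inequality holds.

YES


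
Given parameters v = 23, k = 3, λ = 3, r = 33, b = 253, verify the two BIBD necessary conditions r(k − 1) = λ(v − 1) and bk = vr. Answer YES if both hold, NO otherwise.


Condition (i): r(k − 1) = 33·2 = 66; λ(v − 1) = 3·22 = 66. Match? YES.
Condition (ii): bk = 253·3 = 759; vr = 23·33 = 759. Match? YES.
Both conditions hold? YES.

YES


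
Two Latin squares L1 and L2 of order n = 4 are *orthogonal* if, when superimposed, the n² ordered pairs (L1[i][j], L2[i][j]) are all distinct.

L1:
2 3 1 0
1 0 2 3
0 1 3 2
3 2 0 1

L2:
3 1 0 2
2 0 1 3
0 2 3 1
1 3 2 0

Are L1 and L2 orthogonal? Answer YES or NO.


Form the n² = 16 superimposed pairs (L1[i][j], L2[i][j]), row by row (rows and columns indexed from 0):
row 0: (2,3) (3,1) (1,0) (0,2)
row 1: (1,2) (0,0) (2,1) (3,3)
row 2: (0,0) (1,2) (3,3) (2,1)
row 3: (3,1) (2,3) (0,2) (1,0)
Orthogonality requires all 16 pairs distinct.
But the pair (0,0) repeats: cell (1,1) has L1 = 0, L2 = 0, and cell (2,0) has L1 = 0, L2 = 0.
A repeated pair means some other pair never occurs (only 8 distinct pairs out of 16), so the squares are not orthogonal.
Conclusion: NO.

NO


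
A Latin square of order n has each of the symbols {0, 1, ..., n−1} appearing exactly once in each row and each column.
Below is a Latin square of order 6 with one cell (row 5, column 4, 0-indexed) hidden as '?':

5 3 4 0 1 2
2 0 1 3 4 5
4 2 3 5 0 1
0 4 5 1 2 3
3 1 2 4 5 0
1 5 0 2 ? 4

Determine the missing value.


Row 5 contains symbols [0, 1, 2, 4, 5] — missing [3].
Column 4 contains symbols [0, 1, 2, 4, 5] — missing [3].
The missing symbol must appear in both missing sets; intersection = [3].
Therefore the hidden value is 3.

Missing value = 3.


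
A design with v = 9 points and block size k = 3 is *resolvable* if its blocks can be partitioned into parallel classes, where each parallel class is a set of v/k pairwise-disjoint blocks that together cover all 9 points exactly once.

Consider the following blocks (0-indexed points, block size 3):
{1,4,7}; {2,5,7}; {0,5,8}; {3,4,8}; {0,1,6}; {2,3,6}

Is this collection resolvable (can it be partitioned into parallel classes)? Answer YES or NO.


v = 9, block size k = 3, number of blocks = 6.
For resolvability, blocks must partition into parallel classes of size v/k = 3.
Total blocks must therefore be a multiple of 3: 6 = 3·2 + 0 ⇒ divisible ✓.
Greedy packing gives 2 candidate class(es). Each should be a full parallel class (size 3, covers all 9 points).
  Class 1 (3 blocks): {1,4,7}; {0,5,8}; {2,3,6}. Points covered: [0, 1, 2, 3, 4, 5, 6, 7, 8].
  Class 2 (3 blocks): {2,5,7}; {3,4,8}; {0,1,6}. Points covered: [0, 1, 2, 3, 4, 5, 6, 7, 8].
All classes full (size 3)? YES. All classes cover every point? YES.
Resolvable? YES.

YES


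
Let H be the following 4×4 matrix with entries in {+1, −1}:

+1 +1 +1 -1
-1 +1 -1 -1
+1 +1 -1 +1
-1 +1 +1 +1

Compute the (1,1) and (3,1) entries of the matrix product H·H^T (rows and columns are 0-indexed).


Row 1 of H: [-1, 1, -1, -1].
Row 3 of H: [-1, 1, 1, 1].
(H·H^T)[1][1] = Σ_j H[1][j]·H[1][j] = (-1)² + (1)² + (-1)² + (-1)² = 1 + 1 + 1 + 1 = 4.
(H·H^T)[3][1] = Σ_j H[3][j]·H[1][j] = (-1)·(-1) + (1)·(1) + (1)·(-1) + (1)·(-1) = 1 + 1 + -1 + -1 = 0.
So rows 3 and 1 are orthogonal; the diagonal entry equals n = 4.

(1,1) entry = 4; (3,1) entry = 0.


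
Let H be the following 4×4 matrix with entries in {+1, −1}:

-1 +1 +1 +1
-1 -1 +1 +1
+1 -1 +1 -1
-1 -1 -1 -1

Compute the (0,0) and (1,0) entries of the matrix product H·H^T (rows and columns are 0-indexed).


Row 0 of H: [-1, 1, 1, 1].
Row 1 of H: [-1, -1, 1, 1].
(H·H^T)[0][0] = Σ_j H[0][j]·H[0][j] = (-1)² + (1)² + (1)² + (1)² = 1 + 1 + 1 + 1 = 4.
(H·H^T)[1][0] = Σ_j H[1][j]·H[0][j] = (-1)·(-1) + (-1)·(1) + (1)·(1) + (1)·(1) = 1 + -1 + 1 + 1 = 2.
Rows 1 and 0 are not orthogonal (dot product = 2 ≠ 0), so H is not a Hadamard matrix.

(0,0) entry = 4; (1,0) entry = 2.


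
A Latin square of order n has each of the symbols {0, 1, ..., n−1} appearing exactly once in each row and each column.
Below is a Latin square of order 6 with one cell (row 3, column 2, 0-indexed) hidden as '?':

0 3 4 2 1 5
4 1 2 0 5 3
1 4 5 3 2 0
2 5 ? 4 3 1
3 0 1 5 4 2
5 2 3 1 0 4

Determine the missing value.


Row 3 contains symbols [1, 2, 3, 4, 5] — missing [0].
Column 2 contains symbols [1, 2, 3, 4, 5] — missing [0].
The missing symbol must appear in both missing sets; intersection = [0].
Therefore the hidden value is 0.

Missing value = 0.


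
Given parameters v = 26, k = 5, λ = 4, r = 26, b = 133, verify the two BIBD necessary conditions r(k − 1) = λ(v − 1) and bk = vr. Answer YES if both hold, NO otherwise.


Condition (i): r(k − 1) = 26·4 = 104; λ(v − 1) = 4·25 = 100. Match? NO.
Condition (ii): bk = 133·5 = 665; vr = 26·26 = 676. Match? NO.
Both conditions hold? NO.

NO


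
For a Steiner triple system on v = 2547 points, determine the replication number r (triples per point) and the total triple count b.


An STS(v) is a 2-(v, 3, 1) BIBD: block size k = 3, λ = 1.
Replication: r(k − 1) = λ(v − 1) ⇒ r·2 = 2547 − 1 = 2546 ⇒ r = 1273.
Block count: b = v(v − 1)/6 = 2547·2546/6 = 6484662/6 = 1080777.
(Check via bk = vr: 1080777·3 = 3242331 = 2547·1273 = 3242331 ✓.)

r = 1273, b = 1080777.


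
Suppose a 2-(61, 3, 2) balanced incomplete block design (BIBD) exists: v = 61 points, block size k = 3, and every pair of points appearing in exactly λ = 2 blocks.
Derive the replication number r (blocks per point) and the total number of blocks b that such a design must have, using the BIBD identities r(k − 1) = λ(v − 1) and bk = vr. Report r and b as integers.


Any 2-(v, k, λ) BIBD satisfies two necessary conditions:
  (i)  Each point sits in r blocks, and counting incidences through any fixed point gives r(k − 1) = λ(v − 1), so r = λ(v − 1)/(k − 1).
  (ii) Total incidences bk = vr, so b = vr/k.
Step 1: r = λ(v − 1)/(k − 1) = 2·(61 − 1)/(3 − 1) = 2·60/2 = 120/2 = 60.
Step 2: b = vr/k = 61·60/3 = 3660/3 = 1220.
Check integrality: r = 60 ∈ Z ✓, b = 1220 ∈ Z ✓.
(These identities are necessary conditions: they determine r and b for any design with these parameters, but do not by themselves prove that one exists.)

r = 60, b = 1220.


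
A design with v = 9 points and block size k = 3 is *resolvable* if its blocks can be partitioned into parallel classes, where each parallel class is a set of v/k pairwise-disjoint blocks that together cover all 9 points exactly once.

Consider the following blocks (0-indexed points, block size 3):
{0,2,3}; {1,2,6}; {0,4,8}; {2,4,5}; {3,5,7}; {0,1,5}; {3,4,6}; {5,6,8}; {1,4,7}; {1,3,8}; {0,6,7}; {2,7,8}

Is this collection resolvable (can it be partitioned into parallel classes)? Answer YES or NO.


v = 9, block size k = 3, number of blocks = 12.
For resolvability, blocks must partition into parallel classes of size v/k = 3.
Total blocks must therefore be a multiple of 3: 12 = 3·4 + 0 ⇒ divisible ✓.
Greedy packing gives 4 candidate class(es). Each should be a full parallel class (size 3, covers all 9 points).
  Class 1 (3 blocks): {0,2,3}; {5,6,8}; {1,4,7}. Points covered: [0, 1, 2, 3, 4, 5, 6, 7, 8].
  Class 2 (3 blocks): {1,2,6}; {0,4,8}; {3,5,7}. Points covered: [0, 1, 2, 3, 4, 5, 6, 7, 8].
  Class 3 (3 blocks): {2,4,5}; {1,3,8}; {0,6,7}. Points covered: [0, 1, 2, 3, 4, 5, 6, 7, 8].
  Class 4 (3 blocks): {0,1,5}; {3,4,6}; {2,7,8}. Points covered: [0, 1, 2, 3, 4, 5, 6, 7, 8].
All classes full (size 3)? YES. All classes cover every point? YES.
Resolvable? YES.

YES
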